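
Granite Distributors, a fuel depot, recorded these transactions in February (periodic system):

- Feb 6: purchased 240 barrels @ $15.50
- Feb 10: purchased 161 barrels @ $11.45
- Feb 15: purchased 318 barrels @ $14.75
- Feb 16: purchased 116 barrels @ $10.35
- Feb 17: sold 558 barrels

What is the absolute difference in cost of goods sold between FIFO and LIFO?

FIFO COGS: 240 @ $15.50 + 161 @ $11.45 + 157 @ $14.75 = $7,879.20
LIFO COGS: 116 @ $10.35 + 318 @ $14.75 + 124 @ $11.45 = $7,310.90
Difference = |$7,879.20 − $7,310.90| = $568.30

$568.30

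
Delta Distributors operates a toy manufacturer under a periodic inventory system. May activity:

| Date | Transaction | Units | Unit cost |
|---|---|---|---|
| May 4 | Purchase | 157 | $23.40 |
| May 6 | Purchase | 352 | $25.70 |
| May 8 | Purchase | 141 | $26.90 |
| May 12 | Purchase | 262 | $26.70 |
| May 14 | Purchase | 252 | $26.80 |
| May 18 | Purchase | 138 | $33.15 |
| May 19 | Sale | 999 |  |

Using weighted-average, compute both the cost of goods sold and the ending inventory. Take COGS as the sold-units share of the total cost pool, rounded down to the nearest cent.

COGS = $26,729.61; ending inventory = $8,107.19

May 19, sell 999: 999/1302 × $34,836.80 → $26,729.61
Ending inventory (cost pool remaining) = $8,107.19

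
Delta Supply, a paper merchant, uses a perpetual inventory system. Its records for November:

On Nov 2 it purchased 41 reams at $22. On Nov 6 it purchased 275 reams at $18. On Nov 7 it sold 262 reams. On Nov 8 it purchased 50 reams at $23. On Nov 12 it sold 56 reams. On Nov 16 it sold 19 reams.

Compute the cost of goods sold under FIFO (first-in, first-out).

COGS = $6,335

Nov 7, 262 sold [FIFO — oldest first]: 41 @ $22 + 221 @ $18 = $4,880
Nov 12, 56 sold [FIFO — oldest first]: 54 @ $18 + 2 @ $23 = $1,018
Nov 16, 19 sold [FIFO — oldest first]: 19 @ $23 = $437
Total COGS = $4,880 + $1,018 + $437 = $6,335
Ending inventory: 29 @ $23 = $667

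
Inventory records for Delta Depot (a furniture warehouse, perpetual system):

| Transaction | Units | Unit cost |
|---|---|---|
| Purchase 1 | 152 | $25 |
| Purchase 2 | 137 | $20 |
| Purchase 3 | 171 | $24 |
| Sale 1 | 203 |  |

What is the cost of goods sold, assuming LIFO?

COGS = $4,744

Sale 1 (203) [LIFO — newest first]: 171 @ $24 + 32 @ $20 = $4,744
Ending inventory: 152 @ $25 + 105 @ $20 = $5,900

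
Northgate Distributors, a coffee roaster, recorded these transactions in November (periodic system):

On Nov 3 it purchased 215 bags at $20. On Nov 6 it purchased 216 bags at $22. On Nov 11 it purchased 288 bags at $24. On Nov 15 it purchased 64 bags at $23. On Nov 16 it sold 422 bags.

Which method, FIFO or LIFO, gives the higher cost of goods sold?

FIFO COGS: 215 @ $20 + 207 @ $22 = $8,854
LIFO COGS: 64 @ $23 + 288 @ $24 + 70 @ $22 = $9,924

LIFO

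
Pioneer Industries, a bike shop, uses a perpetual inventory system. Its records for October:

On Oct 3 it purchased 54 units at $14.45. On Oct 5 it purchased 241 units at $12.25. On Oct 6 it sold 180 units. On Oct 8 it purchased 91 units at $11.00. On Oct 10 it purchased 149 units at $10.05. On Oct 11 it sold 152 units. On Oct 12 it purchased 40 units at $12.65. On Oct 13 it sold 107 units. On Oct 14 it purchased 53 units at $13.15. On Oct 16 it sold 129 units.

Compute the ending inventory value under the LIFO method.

Oct 6, 180 sold [LIFO — newest first]: 180 @ $12.25 = $2,205.00
Oct 11, 152 sold [LIFO — newest first]: 149 @ $10.05 + 3 @ $11.00 = $1,530.45
Oct 13, 107 sold [LIFO — newest first]: 40 @ $12.65 + 67 @ $11.00 = $1,243.00
Oct 16, 129 sold [LIFO — newest first]: 53 @ $13.15 + 21 @ $11.00 + 55 @ $12.25 = $1,601.70
Total COGS = $2,205.00 + $1,530.45 + $1,243.00 + $1,601.70 = $6,580.15
Ending inventory: 54 @ $14.45 + 6 @ $12.25 = $853.80

Ending inventory = $853.80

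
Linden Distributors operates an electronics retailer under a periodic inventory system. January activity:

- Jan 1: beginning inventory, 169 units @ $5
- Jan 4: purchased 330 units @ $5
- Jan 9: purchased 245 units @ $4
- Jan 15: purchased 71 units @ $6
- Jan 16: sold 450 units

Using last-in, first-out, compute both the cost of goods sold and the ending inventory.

Jan 16, 450 sold [LIFO — newest first]: 71 @ $6 + 245 @ $4 + 134 @ $5 = $2,076
Ending inventory: 169 @ $5 + 196 @ $5 = $1,825
Check: goods available $3,901 = COGS $2,076 + ending $1,825

COGS = $2,076; ending inventory = $1,825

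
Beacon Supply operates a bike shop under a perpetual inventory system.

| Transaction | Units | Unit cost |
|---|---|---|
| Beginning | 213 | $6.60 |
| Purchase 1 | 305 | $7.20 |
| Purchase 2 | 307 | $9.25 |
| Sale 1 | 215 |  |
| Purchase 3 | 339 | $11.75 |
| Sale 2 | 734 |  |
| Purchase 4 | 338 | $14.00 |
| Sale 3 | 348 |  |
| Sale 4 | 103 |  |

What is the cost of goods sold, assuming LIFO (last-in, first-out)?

COGS = $14,483.60

Sale 1 (215) [LIFO — newest first]: 215 @ $9.25 = $1,988.75
Sale 2 (734) [LIFO — newest first]: 339 @ $11.75 + 92 @ $9.25 + 303 @ $7.20 = $7,015.85
Sale 3 (348) [LIFO — newest first]: 338 @ $14.00 + 2 @ $7.20 + 8 @ $6.60 = $4,799.20
Sale 4 (103) [LIFO — newest first]: 103 @ $6.60 = $679.80
Total COGS = $1,988.75 + $7,015.85 + $4,799.20 + $679.80 = $14,483.60
Ending inventory: 102 @ $6.60 = $673.20
Check: goods available $15,156.80 = COGS $14,483.60 + ending $673.20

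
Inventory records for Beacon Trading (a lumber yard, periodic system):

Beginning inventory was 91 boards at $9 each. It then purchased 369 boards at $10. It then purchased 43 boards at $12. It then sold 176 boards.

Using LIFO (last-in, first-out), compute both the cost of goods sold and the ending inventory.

COGS = $1,846; ending inventory = $3,179

Sale 1 (176) [LIFO — newest first]: 43 @ $12 + 133 @ $10 = $1,846
Ending inventory: 91 @ $9 + 236 @ $10 = $3,179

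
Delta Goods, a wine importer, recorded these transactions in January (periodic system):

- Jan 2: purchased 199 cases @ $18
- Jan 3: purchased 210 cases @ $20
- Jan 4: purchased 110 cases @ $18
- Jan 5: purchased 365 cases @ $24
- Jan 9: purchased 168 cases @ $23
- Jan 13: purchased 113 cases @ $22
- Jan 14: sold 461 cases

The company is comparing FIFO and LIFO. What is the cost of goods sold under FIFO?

COGS = $8,718

FIFO COGS: 199 @ $18 + 210 @ $20 + 52 @ $18 = $8,718
LIFO COGS: 113 @ $22 + 168 @ $23 + 180 @ $24 = $10,670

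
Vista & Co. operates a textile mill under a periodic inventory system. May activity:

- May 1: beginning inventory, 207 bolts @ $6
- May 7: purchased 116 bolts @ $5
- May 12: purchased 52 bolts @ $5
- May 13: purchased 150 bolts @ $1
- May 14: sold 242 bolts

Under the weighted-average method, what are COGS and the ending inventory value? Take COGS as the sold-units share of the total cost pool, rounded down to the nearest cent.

COGS = $1,028.84; ending inventory = $1,203.16

May 14, sell 242: 242/525 × $2,232.00 → $1,028.84
Ending inventory (cost pool remaining) = $1,203.16
Check: goods available $2,232.00 = COGS $1,028.84 + ending $1,203.16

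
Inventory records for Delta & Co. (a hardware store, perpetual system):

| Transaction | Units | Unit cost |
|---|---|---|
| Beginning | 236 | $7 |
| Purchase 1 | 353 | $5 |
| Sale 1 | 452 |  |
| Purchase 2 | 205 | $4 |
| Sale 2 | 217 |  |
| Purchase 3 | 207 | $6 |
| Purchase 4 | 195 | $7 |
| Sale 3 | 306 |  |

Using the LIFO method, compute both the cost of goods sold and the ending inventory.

COGS = $5,393; ending inventory = $1,451

Sale 1 (452) [LIFO — newest first]: 353 @ $5 + 99 @ $7 = $2,458
Sale 2 (217) [LIFO — newest first]: 205 @ $4 + 12 @ $7 = $904
Sale 3 (306) [LIFO — newest first]: 195 @ $7 + 111 @ $6 = $2,031
Total COGS = $2,458 + $904 + $2,031 = $5,393
Ending inventory: 125 @ $7 + 96 @ $6 = $1,451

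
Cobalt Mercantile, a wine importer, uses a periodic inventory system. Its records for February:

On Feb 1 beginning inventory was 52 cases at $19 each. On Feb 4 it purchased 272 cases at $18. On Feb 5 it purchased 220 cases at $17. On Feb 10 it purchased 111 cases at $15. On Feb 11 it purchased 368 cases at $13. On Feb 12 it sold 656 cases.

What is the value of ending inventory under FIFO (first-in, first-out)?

Ending inventory = $4,771

Feb 12, 656 sold [FIFO — oldest first]: 52 @ $19 + 272 @ $18 + 220 @ $17 + 111 @ $15 + 1 @ $13 = $11,302
Ending inventory: 367 @ $13 = $4,771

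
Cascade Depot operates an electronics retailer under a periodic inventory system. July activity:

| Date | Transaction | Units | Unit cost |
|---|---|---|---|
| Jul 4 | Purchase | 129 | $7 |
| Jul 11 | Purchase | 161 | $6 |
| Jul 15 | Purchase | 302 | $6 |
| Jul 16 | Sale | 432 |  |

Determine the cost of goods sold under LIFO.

COGS = $2,592

Jul 16, 432 sold [LIFO — newest first]: 302 @ $6 + 130 @ $6 = $2,592
Ending inventory: 129 @ $7 + 31 @ $6 = $1,089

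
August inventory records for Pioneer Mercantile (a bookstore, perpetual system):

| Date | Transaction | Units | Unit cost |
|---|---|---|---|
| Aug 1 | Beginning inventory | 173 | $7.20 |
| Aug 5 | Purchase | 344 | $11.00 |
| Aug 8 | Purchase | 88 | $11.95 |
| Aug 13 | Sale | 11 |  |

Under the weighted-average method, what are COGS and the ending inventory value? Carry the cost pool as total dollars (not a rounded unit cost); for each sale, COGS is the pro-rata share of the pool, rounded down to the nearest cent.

COGS = $110.56; ending inventory = $5,970.64

After Aug 1: 173 on hand, pool $1,245.60 (≈ $7.2000 each)
After Aug 5: 517 on hand, pool $5,029.60 (≈ $9.7284 each)
After Aug 8: 605 on hand, pool $6,081.20 (≈ $10.0516 each)
Aug 13, sell 11: 11/605 × $6,081.20 → $110.56
Ending inventory (cost pool remaining) = $5,970.64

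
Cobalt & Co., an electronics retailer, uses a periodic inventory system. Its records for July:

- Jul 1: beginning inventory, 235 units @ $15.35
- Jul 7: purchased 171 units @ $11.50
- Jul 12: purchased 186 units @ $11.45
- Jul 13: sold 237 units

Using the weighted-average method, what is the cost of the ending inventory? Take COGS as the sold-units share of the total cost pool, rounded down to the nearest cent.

Jul 13, sell 237: 237/592 × $7,703.45 → $3,083.98
Ending inventory (cost pool remaining) = $4,619.47
Check: goods available $7,703.45 = COGS $3,083.98 + ending $4,619.47

Ending inventory = $4,619.47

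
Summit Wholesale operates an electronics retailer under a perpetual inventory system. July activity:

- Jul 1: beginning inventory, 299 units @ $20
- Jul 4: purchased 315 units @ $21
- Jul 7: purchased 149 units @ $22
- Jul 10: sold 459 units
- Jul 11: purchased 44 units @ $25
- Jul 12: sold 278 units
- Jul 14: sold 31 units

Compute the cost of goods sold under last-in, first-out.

COGS = $16,193

Jul 10, 459 sold [LIFO — newest first]: 149 @ $22 + 310 @ $21 = $9,788
Jul 12, 278 sold [LIFO — newest first]: 44 @ $25 + 5 @ $21 + 229 @ $20 = $5,785
Jul 14, 31 sold [LIFO — newest first]: 31 @ $20 = $620
Total COGS = $9,788 + $5,785 + $620 = $16,193
Ending inventory: 39 @ $20 = $780
Check: goods available $16,973 = COGS $16,193 + ending $780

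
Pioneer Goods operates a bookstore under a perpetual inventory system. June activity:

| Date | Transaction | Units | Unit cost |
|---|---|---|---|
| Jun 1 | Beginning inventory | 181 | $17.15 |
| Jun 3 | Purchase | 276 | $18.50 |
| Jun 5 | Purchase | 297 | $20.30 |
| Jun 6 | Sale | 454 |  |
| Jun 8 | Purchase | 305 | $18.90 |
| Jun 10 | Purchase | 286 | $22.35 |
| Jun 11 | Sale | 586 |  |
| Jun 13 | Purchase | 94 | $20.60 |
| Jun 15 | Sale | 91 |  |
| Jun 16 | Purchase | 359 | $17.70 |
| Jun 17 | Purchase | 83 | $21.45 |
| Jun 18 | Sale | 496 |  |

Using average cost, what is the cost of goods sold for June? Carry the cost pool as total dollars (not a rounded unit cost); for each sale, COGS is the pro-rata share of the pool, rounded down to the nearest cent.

After Jun 1: 181 on hand, pool $3,104.15 (≈ $17.1500 each)
After Jun 3: 457 on hand, pool $8,210.15 (≈ $17.9653 each)
After Jun 5: 754 on hand, pool $14,239.25 (≈ $18.8849 each)
Jun 6, sell 454: 454/754 × $14,239.25 → $8,573.76
After Jun 8: 605 on hand, pool $11,429.99 (≈ $18.8925 each)
After Jun 10: 891 on hand, pool $17,822.09 (≈ $20.0023 each)
Jun 11, sell 586: 586/891 × $17,822.09 → $11,721.37
After Jun 13: 399 on hand, pool $8,037.12 (≈ $20.1432 each)
Jun 15, sell 91: 91/399 × $8,037.12 → $1,833.02
After Jun 16: 667 on hand, pool $12,558.40 (≈ $18.8282 each)
After Jun 17: 750 on hand, pool $14,338.75 (≈ $19.1183 each)
Jun 18, sell 496: 496/750 × $14,338.75 → $9,482.69
Total COGS = $8,573.76 + $11,721.37 + $1,833.02 + $9,482.69 = $31,610.84
Ending inventory (cost pool remaining) = $4,856.06
Check: goods available $36,466.90 = COGS $31,610.84 + ending $4,856.06

COGS = $31,610.84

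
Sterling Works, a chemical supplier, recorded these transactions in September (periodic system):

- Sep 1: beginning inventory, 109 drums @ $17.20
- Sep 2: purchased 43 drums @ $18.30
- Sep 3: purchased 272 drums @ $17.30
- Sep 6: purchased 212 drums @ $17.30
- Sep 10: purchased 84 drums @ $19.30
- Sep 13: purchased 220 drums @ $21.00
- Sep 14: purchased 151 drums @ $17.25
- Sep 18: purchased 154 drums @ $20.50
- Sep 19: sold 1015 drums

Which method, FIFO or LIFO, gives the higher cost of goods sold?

FIFO COGS: 109 @ $17.20 + 43 @ $18.30 + 272 @ $17.30 + 212 @ $17.30 + 84 @ $19.30 + 220 @ $21.00 + 75 @ $17.25 = $18,569.85
LIFO COGS: 154 @ $20.50 + 151 @ $17.25 + 220 @ $21.00 + 84 @ $19.30 + 212 @ $17.30 + 194 @ $17.30 = $19,026.75

LIFO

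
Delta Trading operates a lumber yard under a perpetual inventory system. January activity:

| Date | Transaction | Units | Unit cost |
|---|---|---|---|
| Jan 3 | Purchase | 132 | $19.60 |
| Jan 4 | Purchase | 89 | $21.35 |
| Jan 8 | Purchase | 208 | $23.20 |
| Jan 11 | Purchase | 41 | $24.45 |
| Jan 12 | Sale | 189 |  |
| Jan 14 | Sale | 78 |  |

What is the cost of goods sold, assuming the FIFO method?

Jan 12, 189 sold [FIFO — oldest first]: 132 @ $19.60 + 57 @ $21.35 = $3,804.15
Jan 14, 78 sold [FIFO — oldest first]: 32 @ $21.35 + 46 @ $23.20 = $1,750.40
Total COGS = $3,804.15 + $1,750.40 = $5,554.55
Ending inventory: 162 @ $23.20 + 41 @ $24.45 = $4,760.85

COGS = $5,554.55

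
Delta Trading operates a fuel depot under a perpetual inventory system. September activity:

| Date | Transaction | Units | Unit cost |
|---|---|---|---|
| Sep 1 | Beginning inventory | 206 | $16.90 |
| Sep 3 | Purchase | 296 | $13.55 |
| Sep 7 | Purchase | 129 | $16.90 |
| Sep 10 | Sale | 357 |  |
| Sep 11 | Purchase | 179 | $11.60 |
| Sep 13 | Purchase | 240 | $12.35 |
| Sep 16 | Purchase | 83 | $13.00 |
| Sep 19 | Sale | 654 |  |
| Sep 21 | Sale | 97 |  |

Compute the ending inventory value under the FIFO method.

Sep 10, 357 sold [FIFO — oldest first]: 206 @ $16.90 + 151 @ $13.55 = $5,527.45
Sep 19, 654 sold [FIFO — oldest first]: 145 @ $13.55 + 129 @ $16.90 + 179 @ $11.60 + 201 @ $12.35 = $8,703.60
Sep 21, 97 sold [FIFO — oldest first]: 39 @ $12.35 + 58 @ $13.00 = $1,235.65
Total COGS = $5,527.45 + $8,703.60 + $1,235.65 = $15,466.70
Ending inventory: 25 @ $13.00 = $325.00
Check: goods available $15,791.70 = COGS $15,466.70 + ending $325.00

Ending inventory = $325.00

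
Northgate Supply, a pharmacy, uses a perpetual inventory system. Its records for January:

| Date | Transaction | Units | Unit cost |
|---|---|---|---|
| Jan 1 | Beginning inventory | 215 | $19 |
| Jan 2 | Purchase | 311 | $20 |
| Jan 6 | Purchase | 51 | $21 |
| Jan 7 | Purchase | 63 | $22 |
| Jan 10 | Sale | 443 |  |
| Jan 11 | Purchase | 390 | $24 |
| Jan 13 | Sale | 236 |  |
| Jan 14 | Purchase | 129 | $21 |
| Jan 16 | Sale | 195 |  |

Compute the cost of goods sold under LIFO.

Jan 10, 443 sold [LIFO — newest first]: 63 @ $22 + 51 @ $21 + 311 @ $20 + 18 @ $19 = $9,019
Jan 13, 236 sold [LIFO — newest first]: 236 @ $24 = $5,664
Jan 16, 195 sold [LIFO — newest first]: 129 @ $21 + 66 @ $24 = $4,293
Total COGS = $9,019 + $5,664 + $4,293 = $18,976
Ending inventory: 197 @ $19 + 88 @ $24 = $5,855

COGS = $18,976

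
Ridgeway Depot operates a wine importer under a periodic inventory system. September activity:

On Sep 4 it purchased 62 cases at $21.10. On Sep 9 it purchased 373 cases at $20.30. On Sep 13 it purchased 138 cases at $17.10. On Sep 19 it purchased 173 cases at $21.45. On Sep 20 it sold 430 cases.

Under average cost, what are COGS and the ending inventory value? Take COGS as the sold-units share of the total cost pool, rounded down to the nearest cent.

Sep 20, sell 430: 430/746 × $14,950.75 → $8,617.72
Ending inventory (cost pool remaining) = $6,333.03
Check: goods available $14,950.75 = COGS $8,617.72 + ending $6,333.03

COGS = $8,617.72; ending inventory = $6,333.03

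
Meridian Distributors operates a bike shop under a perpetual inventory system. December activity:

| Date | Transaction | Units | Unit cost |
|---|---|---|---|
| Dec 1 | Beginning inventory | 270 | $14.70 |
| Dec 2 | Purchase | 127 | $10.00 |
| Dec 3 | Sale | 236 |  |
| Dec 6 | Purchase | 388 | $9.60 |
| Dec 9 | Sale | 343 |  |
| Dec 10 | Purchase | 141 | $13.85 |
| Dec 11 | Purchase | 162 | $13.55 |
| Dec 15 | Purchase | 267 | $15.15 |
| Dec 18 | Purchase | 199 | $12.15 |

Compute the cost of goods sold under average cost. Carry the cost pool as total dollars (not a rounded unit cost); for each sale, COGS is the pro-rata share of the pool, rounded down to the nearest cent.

After Dec 1: 270 on hand, pool $3,969.00 (≈ $14.7000 each)
After Dec 2: 397 on hand, pool $5,239.00 (≈ $13.1965 each)
Dec 3, sell 236: 236/397 × $5,239.00 → $3,114.36
After Dec 6: 549 on hand, pool $5,849.44 (≈ $10.6547 each)
Dec 9, sell 343: 343/549 × $5,849.44 → $3,654.56
After Dec 10: 347 on hand, pool $4,147.73 (≈ $11.9531 each)
After Dec 11: 509 on hand, pool $6,342.83 (≈ $12.4614 each)
After Dec 15: 776 on hand, pool $10,387.88 (≈ $13.3864 each)
After Dec 18: 975 on hand, pool $12,805.73 (≈ $13.1341 each)
Total COGS = $3,114.36 + $3,654.56 = $6,768.92
Ending inventory (cost pool remaining) = $12,805.73

COGS = $6,768.92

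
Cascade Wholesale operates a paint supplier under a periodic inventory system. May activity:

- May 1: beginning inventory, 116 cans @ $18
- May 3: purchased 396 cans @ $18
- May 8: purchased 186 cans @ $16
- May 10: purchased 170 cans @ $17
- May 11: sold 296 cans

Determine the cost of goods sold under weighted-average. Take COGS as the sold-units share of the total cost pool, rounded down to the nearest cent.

May 11, sell 296: 296/868 × $15,082.00 → $5,143.17
Ending inventory (cost pool remaining) = $9,938.83
Check: goods available $15,082.00 = COGS $5,143.17 + ending $9,938.83

COGS = $5,143.17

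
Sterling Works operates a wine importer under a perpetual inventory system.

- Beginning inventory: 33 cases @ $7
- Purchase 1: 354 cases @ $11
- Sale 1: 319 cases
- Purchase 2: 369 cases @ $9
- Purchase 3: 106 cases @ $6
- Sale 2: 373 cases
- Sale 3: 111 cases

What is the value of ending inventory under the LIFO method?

Sale 1 (319) [LIFO — newest first]: 319 @ $11 = $3,509
Sale 2 (373) [LIFO — newest first]: 106 @ $6 + 267 @ $9 = $3,039
Sale 3 (111) [LIFO — newest first]: 102 @ $9 + 9 @ $11 = $1,017
Total COGS = $3,509 + $3,039 + $1,017 = $7,565
Ending inventory: 33 @ $7 + 26 @ $11 = $517
Check: goods available $8,082 = COGS $7,565 + ending $517

Ending inventory = $517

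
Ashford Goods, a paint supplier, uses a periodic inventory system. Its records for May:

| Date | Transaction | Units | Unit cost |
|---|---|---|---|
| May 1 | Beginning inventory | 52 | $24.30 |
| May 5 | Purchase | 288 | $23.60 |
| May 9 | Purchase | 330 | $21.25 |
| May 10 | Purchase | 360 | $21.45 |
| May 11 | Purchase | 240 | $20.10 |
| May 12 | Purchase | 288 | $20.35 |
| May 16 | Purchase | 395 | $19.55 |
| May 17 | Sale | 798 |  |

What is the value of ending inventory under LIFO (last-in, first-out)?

May 17, 798 sold [LIFO — newest first]: 395 @ $19.55 + 288 @ $20.35 + 115 @ $20.10 = $15,894.55
Ending inventory: 52 @ $24.30 + 288 @ $23.60 + 330 @ $21.25 + 360 @ $21.45 + 125 @ $20.10 = $25,307.40

Ending inventory = $25,307.40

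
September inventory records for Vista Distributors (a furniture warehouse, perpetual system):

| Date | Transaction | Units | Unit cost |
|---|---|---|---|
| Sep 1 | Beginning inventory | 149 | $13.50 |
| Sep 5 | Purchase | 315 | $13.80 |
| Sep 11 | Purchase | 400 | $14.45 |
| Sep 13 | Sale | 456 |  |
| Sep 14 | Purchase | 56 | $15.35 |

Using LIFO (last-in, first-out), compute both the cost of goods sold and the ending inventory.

COGS = $6,552.80; ending inventory = $6,445.30

Sep 13, 456 sold [LIFO — newest first]: 400 @ $14.45 + 56 @ $13.80 = $6,552.80
Ending inventory: 149 @ $13.50 + 259 @ $13.80 + 56 @ $15.35 = $6,445.30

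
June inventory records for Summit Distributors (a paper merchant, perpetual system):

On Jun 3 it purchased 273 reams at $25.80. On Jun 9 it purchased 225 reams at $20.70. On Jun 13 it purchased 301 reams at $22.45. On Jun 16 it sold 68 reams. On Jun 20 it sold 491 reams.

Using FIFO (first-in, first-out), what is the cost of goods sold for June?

COGS = $13,070.35

Jun 16, 68 sold [FIFO — oldest first]: 68 @ $25.80 = $1,754.40
Jun 20, 491 sold [FIFO — oldest first]: 205 @ $25.80 + 225 @ $20.70 + 61 @ $22.45 = $11,315.95
Total COGS = $1,754.40 + $11,315.95 = $13,070.35
Ending inventory: 240 @ $22.45 = $5,388.00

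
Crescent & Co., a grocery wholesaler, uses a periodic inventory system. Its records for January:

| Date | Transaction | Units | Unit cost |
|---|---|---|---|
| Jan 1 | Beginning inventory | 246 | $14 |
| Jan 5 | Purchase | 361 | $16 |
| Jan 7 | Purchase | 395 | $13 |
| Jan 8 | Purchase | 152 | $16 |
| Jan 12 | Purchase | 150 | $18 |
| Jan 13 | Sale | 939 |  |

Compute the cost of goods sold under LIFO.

Jan 13, 939 sold [LIFO — newest first]: 150 @ $18 + 152 @ $16 + 395 @ $13 + 242 @ $16 = $14,139
Ending inventory: 246 @ $14 + 119 @ $16 = $5,348

COGS = $14,139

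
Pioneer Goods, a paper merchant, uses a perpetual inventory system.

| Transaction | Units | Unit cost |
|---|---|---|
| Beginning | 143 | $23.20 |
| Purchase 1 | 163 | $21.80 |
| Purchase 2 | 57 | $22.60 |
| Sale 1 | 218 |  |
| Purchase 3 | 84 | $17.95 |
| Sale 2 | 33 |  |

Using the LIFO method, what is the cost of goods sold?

Sale 1 (218) [LIFO — newest first]: 57 @ $22.60 + 161 @ $21.80 = $4,798.00
Sale 2 (33) [LIFO — newest first]: 33 @ $17.95 = $592.35
Total COGS = $4,798.00 + $592.35 = $5,390.35
Ending inventory: 143 @ $23.20 + 2 @ $21.80 + 51 @ $17.95 = $4,276.65
Check: goods available $9,667.00 = COGS $5,390.35 + ending $4,276.65

COGS = $5,390.35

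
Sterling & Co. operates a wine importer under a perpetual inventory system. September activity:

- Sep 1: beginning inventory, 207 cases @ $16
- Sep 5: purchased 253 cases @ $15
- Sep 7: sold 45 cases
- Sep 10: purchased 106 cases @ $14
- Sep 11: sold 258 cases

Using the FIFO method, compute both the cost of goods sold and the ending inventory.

Sep 7, 45 sold [FIFO — oldest first]: 45 @ $16 = $720
Sep 11, 258 sold [FIFO — oldest first]: 162 @ $16 + 96 @ $15 = $4,032
Total COGS = $720 + $4,032 = $4,752
Ending inventory: 157 @ $15 + 106 @ $14 = $3,839
Check: goods available $8,591 = COGS $4,752 + ending $3,839

COGS = $4,752; ending inventory = $3,839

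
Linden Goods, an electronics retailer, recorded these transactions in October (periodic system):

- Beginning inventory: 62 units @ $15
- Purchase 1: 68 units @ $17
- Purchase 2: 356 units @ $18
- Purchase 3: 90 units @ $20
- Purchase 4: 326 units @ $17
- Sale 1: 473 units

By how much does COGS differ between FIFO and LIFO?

$108

FIFO COGS: 62 @ $15 + 68 @ $17 + 343 @ $18 = $8,260
LIFO COGS: 326 @ $17 + 90 @ $20 + 57 @ $18 = $8,368
Difference = |$8,260 − $8,368| = $108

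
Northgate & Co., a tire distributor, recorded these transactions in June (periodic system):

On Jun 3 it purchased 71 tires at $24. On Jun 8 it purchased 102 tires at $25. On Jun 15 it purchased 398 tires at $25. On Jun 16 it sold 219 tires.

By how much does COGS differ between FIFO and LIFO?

$71

FIFO COGS: 71 @ $24 + 102 @ $25 + 46 @ $25 = $5,404
LIFO COGS: 219 @ $25 = $5,475
Difference = |$5,404 − $5,475| = $71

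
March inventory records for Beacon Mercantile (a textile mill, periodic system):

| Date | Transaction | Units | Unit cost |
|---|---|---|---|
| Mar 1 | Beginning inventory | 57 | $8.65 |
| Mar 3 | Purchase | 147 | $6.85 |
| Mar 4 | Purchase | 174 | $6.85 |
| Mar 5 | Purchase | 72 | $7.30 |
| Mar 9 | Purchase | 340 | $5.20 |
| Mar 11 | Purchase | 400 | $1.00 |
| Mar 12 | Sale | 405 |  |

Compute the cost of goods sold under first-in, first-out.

COGS = $2,889.00

Mar 12, 405 sold [FIFO — oldest first]: 57 @ $8.65 + 147 @ $6.85 + 174 @ $6.85 + 27 @ $7.30 = $2,889.00
Ending inventory: 45 @ $7.30 + 340 @ $5.20 + 400 @ $1.00 = $2,496.50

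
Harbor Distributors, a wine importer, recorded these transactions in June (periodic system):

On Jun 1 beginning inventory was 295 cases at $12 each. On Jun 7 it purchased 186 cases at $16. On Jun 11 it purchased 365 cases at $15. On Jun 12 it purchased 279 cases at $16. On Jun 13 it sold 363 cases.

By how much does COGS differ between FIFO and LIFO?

$1,096

FIFO COGS: 295 @ $12 + 68 @ $16 = $4,628
LIFO COGS: 279 @ $16 + 84 @ $15 = $5,724
Difference = |$4,628 − $5,724| = $1,096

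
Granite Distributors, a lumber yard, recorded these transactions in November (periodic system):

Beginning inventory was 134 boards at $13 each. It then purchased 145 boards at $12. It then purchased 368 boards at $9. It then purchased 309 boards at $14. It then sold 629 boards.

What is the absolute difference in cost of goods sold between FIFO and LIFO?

FIFO COGS: 134 @ $13 + 145 @ $12 + 350 @ $9 = $6,632
LIFO COGS: 309 @ $14 + 320 @ $9 = $7,206
Difference = |$6,632 − $7,206| = $574

$574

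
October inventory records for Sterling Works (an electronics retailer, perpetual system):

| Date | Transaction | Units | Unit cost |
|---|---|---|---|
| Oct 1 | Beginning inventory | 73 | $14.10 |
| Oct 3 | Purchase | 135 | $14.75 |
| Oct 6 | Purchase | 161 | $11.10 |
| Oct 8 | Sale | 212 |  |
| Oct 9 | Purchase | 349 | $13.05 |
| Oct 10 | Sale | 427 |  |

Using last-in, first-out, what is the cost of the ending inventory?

Oct 8, 212 sold [LIFO — newest first]: 161 @ $11.10 + 51 @ $14.75 = $2,539.35
Oct 10, 427 sold [LIFO — newest first]: 349 @ $13.05 + 78 @ $14.75 = $5,704.95
Total COGS = $2,539.35 + $5,704.95 = $8,244.30
Ending inventory: 73 @ $14.10 + 6 @ $14.75 = $1,117.80

Ending inventory = $1,117.80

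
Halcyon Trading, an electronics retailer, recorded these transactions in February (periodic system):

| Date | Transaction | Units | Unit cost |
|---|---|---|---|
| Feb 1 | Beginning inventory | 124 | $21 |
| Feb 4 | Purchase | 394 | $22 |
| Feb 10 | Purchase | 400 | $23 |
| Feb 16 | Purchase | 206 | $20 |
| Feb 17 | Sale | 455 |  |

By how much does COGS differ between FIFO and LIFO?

$39

FIFO COGS: 124 @ $21 + 331 @ $22 = $9,886
LIFO COGS: 206 @ $20 + 249 @ $23 = $9,847
Difference = |$9,886 − $9,847| = $39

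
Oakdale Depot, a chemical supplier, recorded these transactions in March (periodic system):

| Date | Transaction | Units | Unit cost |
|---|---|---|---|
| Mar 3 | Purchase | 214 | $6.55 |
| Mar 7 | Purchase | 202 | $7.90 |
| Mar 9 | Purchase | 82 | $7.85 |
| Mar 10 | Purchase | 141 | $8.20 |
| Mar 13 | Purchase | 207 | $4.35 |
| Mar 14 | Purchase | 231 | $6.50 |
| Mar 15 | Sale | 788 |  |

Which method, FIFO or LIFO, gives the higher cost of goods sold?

FIFO COGS: 214 @ $6.55 + 202 @ $7.90 + 82 @ $7.85 + 141 @ $8.20 + 149 @ $4.35 = $5,445.55
LIFO COGS: 231 @ $6.50 + 207 @ $4.35 + 141 @ $8.20 + 82 @ $7.85 + 127 @ $7.90 = $5,205.15

FIFO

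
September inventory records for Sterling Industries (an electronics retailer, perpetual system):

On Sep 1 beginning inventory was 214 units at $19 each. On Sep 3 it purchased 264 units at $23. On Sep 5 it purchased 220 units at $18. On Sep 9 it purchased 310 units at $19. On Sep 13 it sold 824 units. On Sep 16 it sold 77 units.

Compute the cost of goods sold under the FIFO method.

COGS = $17,955

Sep 13, 824 sold [FIFO — oldest first]: 214 @ $19 + 264 @ $23 + 220 @ $18 + 126 @ $19 = $16,492
Sep 16, 77 sold [FIFO — oldest first]: 77 @ $19 = $1,463
Total COGS = $16,492 + $1,463 = $17,955
Ending inventory: 107 @ $19 = $2,033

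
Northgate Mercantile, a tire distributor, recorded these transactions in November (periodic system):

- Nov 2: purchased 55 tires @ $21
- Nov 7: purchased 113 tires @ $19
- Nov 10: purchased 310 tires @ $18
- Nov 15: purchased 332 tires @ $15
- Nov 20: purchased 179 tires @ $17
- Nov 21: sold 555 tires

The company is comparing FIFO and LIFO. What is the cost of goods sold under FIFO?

COGS = $10,037

FIFO COGS: 55 @ $21 + 113 @ $19 + 310 @ $18 + 77 @ $15 = $10,037
LIFO COGS: 179 @ $17 + 332 @ $15 + 44 @ $18 = $8,815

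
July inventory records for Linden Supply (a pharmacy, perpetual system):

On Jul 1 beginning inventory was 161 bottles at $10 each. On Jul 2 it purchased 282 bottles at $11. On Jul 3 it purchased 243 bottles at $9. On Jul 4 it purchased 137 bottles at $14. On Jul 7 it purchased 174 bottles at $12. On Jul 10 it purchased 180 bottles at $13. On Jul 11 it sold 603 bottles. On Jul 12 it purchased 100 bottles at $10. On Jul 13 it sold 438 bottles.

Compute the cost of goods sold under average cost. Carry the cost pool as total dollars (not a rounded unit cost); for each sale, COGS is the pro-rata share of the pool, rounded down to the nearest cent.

After Jul 1: 161 on hand, pool $1,610.00 (≈ $10.0000 each)
After Jul 2: 443 on hand, pool $4,712.00 (≈ $10.6366 each)
After Jul 3: 686 on hand, pool $6,899.00 (≈ $10.0569 each)
After Jul 4: 823 on hand, pool $8,817.00 (≈ $10.7132 each)
After Jul 7: 997 on hand, pool $10,905.00 (≈ $10.9378 each)
After Jul 10: 1177 on hand, pool $13,245.00 (≈ $11.2532 each)
Jul 11, sell 603: 603/1177 × $13,245.00 → $6,785.67
After Jul 12: 674 on hand, pool $7,459.33 (≈ $11.0673 each)
Jul 13, sell 438: 438/674 × $7,459.33 → $4,847.45
Total COGS = $6,785.67 + $4,847.45 = $11,633.12
Ending inventory (cost pool remaining) = $2,611.88
Check: goods available $14,245.00 = COGS $11,633.12 + ending $2,611.88

COGS = $11,633.12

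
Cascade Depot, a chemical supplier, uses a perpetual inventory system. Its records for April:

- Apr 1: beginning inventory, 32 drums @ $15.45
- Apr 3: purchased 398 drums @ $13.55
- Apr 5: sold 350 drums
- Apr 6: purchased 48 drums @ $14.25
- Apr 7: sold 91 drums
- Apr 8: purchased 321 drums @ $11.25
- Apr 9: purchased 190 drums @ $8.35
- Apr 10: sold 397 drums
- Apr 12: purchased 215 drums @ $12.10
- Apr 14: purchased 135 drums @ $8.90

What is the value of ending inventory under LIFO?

Ending inventory = $5,647.65

Apr 5, 350 sold [LIFO — newest first]: 350 @ $13.55 = $4,742.50
Apr 7, 91 sold [LIFO — newest first]: 48 @ $14.25 + 43 @ $13.55 = $1,266.65
Apr 10, 397 sold [LIFO — newest first]: 190 @ $8.35 + 207 @ $11.25 = $3,915.25
Total COGS = $4,742.50 + $1,266.65 + $3,915.25 = $9,924.40
Ending inventory: 32 @ $15.45 + 5 @ $13.55 + 114 @ $11.25 + 215 @ $12.10 + 135 @ $8.90 = $5,647.65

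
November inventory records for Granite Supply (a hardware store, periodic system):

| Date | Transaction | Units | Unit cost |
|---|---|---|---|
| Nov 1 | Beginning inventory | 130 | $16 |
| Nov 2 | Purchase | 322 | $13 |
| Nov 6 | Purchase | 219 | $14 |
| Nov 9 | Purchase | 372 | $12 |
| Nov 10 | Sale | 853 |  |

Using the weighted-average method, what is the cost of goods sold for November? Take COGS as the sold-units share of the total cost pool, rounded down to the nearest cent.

COGS = $11,282.82

Nov 10, sell 853: 853/1043 × $13,796.00 → $11,282.82
Ending inventory (cost pool remaining) = $2,513.18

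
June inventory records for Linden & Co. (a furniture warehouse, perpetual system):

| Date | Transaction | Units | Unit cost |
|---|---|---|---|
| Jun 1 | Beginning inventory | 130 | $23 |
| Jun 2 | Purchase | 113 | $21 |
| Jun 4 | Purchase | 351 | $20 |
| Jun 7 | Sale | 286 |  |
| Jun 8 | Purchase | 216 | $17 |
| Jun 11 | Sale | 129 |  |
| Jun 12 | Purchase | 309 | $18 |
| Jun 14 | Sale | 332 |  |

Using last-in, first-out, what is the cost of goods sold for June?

COGS = $13,866

Jun 7, 286 sold [LIFO — newest first]: 286 @ $20 = $5,720
Jun 11, 129 sold [LIFO — newest first]: 129 @ $17 = $2,193
Jun 14, 332 sold [LIFO — newest first]: 309 @ $18 + 23 @ $17 = $5,953
Total COGS = $5,720 + $2,193 + $5,953 = $13,866
Ending inventory: 130 @ $23 + 113 @ $21 + 65 @ $20 + 64 @ $17 = $7,751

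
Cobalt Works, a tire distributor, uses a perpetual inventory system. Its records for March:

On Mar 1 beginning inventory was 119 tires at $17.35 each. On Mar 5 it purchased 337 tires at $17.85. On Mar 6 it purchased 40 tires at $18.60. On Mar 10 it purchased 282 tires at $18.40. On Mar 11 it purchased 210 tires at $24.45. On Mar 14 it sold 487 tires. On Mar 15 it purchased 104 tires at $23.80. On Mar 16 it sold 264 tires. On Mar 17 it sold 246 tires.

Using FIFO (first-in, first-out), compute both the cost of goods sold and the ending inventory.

Mar 14, 487 sold [FIFO — oldest first]: 119 @ $17.35 + 337 @ $17.85 + 31 @ $18.60 = $8,656.70
Mar 16, 264 sold [FIFO — oldest first]: 9 @ $18.60 + 255 @ $18.40 = $4,859.40
Mar 17, 246 sold [FIFO — oldest first]: 27 @ $18.40 + 210 @ $24.45 + 9 @ $23.80 = $5,845.50
Total COGS = $8,656.70 + $4,859.40 + $5,845.50 = $19,361.60
Ending inventory: 95 @ $23.80 = $2,261.00
Check: goods available $21,622.60 = COGS $19,361.60 + ending $2,261.00

COGS = $19,361.60; ending inventory = $2,261.00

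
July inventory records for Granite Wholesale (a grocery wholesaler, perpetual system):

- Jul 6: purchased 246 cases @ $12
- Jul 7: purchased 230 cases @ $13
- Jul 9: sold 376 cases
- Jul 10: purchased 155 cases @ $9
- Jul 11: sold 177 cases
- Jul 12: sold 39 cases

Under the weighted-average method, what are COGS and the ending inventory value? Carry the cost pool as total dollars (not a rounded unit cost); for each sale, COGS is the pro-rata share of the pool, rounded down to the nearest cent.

COGS = $6,932.72; ending inventory = $404.28

After Jul 6: 246 on hand, pool $2,952.00 (≈ $12.0000 each)
After Jul 7: 476 on hand, pool $5,942.00 (≈ $12.4832 each)
Jul 9, sell 376: 376/476 × $5,942.00 → $4,693.68
After Jul 10: 255 on hand, pool $2,643.32 (≈ $10.3660 each)
Jul 11, sell 177: 177/255 × $2,643.32 → $1,834.77
Jul 12, sell 39: 39/78 × $808.55 → $404.27
Total COGS = $4,693.68 + $1,834.77 + $404.27 = $6,932.72
Ending inventory (cost pool remaining) = $404.28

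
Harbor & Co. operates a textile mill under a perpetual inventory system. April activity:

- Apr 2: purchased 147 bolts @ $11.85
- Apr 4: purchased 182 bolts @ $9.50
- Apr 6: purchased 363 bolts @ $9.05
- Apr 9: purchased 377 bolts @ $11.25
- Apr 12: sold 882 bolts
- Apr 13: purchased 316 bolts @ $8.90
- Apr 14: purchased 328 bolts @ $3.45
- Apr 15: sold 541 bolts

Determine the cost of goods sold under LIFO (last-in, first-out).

Apr 12, 882 sold [LIFO — newest first]: 377 @ $11.25 + 363 @ $9.05 + 142 @ $9.50 = $8,875.40
Apr 15, 541 sold [LIFO — newest first]: 328 @ $3.45 + 213 @ $8.90 = $3,027.30
Total COGS = $8,875.40 + $3,027.30 = $11,902.70
Ending inventory: 147 @ $11.85 + 40 @ $9.50 + 103 @ $8.90 = $3,038.65
Check: goods available $14,941.35 = COGS $11,902.70 + ending $3,038.65

COGS = $11,902.70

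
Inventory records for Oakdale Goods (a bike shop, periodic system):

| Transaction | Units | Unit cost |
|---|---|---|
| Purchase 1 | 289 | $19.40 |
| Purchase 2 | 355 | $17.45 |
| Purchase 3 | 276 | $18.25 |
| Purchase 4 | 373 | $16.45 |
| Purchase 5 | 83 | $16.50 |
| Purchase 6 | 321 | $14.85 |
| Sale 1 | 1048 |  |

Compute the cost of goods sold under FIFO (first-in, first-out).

Sale 1 (1048) [FIFO — oldest first]: 289 @ $19.40 + 355 @ $17.45 + 276 @ $18.25 + 128 @ $16.45 = $18,943.95
Ending inventory: 245 @ $16.45 + 83 @ $16.50 + 321 @ $14.85 = $10,166.60
Check: goods available $29,110.55 = COGS $18,943.95 + ending $10,166.60

COGS = $18,943.95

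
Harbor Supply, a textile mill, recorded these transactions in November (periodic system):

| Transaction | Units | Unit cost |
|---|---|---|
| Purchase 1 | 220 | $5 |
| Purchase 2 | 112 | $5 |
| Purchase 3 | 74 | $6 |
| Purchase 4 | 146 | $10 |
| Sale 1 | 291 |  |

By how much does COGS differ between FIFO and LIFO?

FIFO COGS: 220 @ $5 + 71 @ $5 = $1,455
LIFO COGS: 146 @ $10 + 74 @ $6 + 71 @ $5 = $2,259
Difference = |$1,455 − $2,259| = $804

$804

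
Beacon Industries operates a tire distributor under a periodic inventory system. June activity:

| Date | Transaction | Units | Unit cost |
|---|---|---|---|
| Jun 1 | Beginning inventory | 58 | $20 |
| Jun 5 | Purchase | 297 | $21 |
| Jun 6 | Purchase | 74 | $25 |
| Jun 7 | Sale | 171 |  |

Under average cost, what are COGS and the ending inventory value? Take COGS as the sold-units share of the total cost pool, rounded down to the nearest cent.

COGS = $3,685.86; ending inventory = $5,561.14

Jun 7, sell 171: 171/429 × $9,247.00 → $3,685.86
Ending inventory (cost pool remaining) = $5,561.14
Check: goods available $9,247.00 = COGS $3,685.86 + ending $5,561.14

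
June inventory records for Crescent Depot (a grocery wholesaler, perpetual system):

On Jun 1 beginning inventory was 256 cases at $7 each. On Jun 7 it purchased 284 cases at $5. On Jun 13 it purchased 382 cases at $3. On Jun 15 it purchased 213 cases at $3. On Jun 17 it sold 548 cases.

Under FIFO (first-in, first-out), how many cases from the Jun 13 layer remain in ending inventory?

374

Jun 17, 548 sold [FIFO — oldest first]: 256 @ $7 + 284 @ $5 + 8 @ $3 = $3,236
Ending inventory: 374 @ $3 + 213 @ $3 = $1,761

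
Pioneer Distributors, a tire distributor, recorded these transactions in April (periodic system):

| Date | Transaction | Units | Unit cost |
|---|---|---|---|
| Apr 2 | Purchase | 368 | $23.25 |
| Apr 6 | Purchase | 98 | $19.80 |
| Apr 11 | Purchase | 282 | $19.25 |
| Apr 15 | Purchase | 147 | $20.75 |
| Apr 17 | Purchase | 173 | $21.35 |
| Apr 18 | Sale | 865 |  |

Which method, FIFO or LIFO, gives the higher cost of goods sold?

FIFO COGS: 368 @ $23.25 + 98 @ $19.80 + 282 @ $19.25 + 117 @ $20.75 = $18,352.65
LIFO COGS: 173 @ $21.35 + 147 @ $20.75 + 282 @ $19.25 + 98 @ $19.80 + 165 @ $23.25 = $17,948.95

FIFO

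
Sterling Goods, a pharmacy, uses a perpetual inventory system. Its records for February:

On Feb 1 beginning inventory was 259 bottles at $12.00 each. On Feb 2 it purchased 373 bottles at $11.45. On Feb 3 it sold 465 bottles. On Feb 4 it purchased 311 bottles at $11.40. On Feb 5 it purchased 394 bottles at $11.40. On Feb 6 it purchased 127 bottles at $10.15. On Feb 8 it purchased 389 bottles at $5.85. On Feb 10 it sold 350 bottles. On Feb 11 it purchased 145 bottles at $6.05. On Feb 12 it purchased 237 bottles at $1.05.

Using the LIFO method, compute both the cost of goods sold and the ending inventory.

Feb 3, 465 sold [LIFO — newest first]: 373 @ $11.45 + 92 @ $12.00 = $5,374.85
Feb 10, 350 sold [LIFO — newest first]: 350 @ $5.85 = $2,047.50
Total COGS = $5,374.85 + $2,047.50 = $7,422.35
Ending inventory: 167 @ $12.00 + 311 @ $11.40 + 394 @ $11.40 + 127 @ $10.15 + 39 @ $5.85 + 145 @ $6.05 + 237 @ $1.05 = $12,684.30
Check: goods available $20,106.65 = COGS $7,422.35 + ending $12,684.30

COGS = $7,422.35; ending inventory = $12,684.30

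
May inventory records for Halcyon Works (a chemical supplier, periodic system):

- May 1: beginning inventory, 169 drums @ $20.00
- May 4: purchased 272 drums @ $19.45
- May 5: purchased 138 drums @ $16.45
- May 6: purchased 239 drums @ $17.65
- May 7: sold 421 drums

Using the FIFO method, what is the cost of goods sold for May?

May 7, 421 sold [FIFO — oldest first]: 169 @ $20.00 + 252 @ $19.45 = $8,281.40
Ending inventory: 20 @ $19.45 + 138 @ $16.45 + 239 @ $17.65 = $6,877.45
Check: goods available $15,158.85 = COGS $8,281.40 + ending $6,877.45

COGS = $8,281.40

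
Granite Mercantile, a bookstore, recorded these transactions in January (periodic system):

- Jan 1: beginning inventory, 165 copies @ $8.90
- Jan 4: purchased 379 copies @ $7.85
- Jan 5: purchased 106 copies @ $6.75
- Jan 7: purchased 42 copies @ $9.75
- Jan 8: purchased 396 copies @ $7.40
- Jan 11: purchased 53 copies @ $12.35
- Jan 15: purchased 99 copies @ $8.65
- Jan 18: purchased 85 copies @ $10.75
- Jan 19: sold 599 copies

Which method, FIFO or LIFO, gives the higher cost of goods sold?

LIFO

FIFO COGS: 165 @ $8.90 + 379 @ $7.85 + 55 @ $6.75 = $4,814.90
LIFO COGS: 85 @ $10.75 + 99 @ $8.65 + 53 @ $12.35 + 362 @ $7.40 = $5,103.45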